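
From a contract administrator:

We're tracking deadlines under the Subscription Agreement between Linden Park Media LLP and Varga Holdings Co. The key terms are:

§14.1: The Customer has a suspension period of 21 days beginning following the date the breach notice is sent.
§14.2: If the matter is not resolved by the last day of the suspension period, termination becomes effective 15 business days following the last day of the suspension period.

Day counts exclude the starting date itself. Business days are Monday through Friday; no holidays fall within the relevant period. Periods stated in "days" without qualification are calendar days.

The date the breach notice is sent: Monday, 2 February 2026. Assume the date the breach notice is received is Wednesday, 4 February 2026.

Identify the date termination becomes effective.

Adding 21 calendar days to 2 February 2026 gives 23 February 2026, which is the last day of the suspension period.
From Monday, 23 February 2026, 15 business days (Feb 24, Feb 25, Feb 26, Feb 27, …, Mar 12, Mar 13, Mar 16, skipping weekends) brings us to Monday, 16 March 2026, which is the date termination becomes effective.

16 March 2026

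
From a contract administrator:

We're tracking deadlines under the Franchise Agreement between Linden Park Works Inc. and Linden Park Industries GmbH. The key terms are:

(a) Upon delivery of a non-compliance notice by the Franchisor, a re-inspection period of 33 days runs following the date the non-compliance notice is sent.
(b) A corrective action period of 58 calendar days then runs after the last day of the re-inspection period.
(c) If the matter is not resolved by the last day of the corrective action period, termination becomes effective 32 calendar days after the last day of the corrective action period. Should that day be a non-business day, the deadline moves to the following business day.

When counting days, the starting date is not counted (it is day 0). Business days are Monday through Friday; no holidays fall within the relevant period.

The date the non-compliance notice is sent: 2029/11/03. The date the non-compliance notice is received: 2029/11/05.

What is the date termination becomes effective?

2030/03/06

The last day of the re-inspection period: 2029/11/03 + 33 days = 2029/12/06.
The last day of the corrective action period: 58 calendar days after 2029/12/06 is 2030/02/02.
The date termination becomes effective: 2030/02/02 + 32 days = 2030/03/06. 2030/03/06 is a Wednesday, so no roll-forward applies.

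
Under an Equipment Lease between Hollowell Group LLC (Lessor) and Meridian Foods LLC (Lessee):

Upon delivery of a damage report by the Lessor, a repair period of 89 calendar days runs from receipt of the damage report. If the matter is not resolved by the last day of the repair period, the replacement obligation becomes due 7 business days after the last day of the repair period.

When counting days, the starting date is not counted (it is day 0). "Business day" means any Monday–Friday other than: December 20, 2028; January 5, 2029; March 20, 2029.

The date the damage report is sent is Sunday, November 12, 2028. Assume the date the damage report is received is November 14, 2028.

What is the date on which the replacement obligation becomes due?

February 20, 2029

Adding 89 calendar days to November 14, 2028 gives February 11, 2029, which is the last day of the repair period.
The date on which the replacement obligation becomes due: counting 7 business days from Sunday, February 11, 2029 (Feb 12, Feb 13, Feb 14, Feb 15, Feb 16, Feb 19, Feb 20, skipping weekends) reaches Tuesday, February 20, 2029.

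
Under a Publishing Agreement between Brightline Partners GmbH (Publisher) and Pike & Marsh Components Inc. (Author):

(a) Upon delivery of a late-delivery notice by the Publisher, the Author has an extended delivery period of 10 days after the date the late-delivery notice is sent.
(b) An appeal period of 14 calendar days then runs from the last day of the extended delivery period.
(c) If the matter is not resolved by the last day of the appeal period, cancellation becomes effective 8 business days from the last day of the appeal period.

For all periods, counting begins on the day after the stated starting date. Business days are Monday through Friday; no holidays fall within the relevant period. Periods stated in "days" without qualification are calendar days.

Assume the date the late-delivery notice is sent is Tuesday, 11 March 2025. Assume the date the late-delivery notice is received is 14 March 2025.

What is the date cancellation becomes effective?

16 April 2025

The last day of the extended delivery period: 11 March 2025 + 10 days = 21 March 2025.
The last day of the appeal period: 21 March 2025 + 14 days = 4 April 2025.
The date cancellation becomes effective: counting 8 business days from Friday, 4 April 2025 (Apr 7, Apr 8, Apr 9, Apr 10, Apr 11, Apr 14, Apr 15, Apr 16, skipping weekends) reaches Wednesday, 16 April 2025.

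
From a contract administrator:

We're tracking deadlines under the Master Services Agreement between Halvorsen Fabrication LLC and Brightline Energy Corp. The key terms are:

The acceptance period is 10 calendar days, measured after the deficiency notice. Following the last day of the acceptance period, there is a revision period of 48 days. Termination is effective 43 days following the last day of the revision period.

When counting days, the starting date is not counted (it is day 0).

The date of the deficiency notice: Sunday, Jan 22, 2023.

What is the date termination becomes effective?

May 3, 2023

Adding 10 calendar days to Jan 22, 2023 gives Feb 1, 2023, which is the last day of the acceptance period.
The last day of the revision period: 48 calendar days after Feb 1, 2023 is Mar 21, 2023.
Adding 43 calendar days to Mar 21, 2023 gives May 3, 2023, which is the date termination becomes effective.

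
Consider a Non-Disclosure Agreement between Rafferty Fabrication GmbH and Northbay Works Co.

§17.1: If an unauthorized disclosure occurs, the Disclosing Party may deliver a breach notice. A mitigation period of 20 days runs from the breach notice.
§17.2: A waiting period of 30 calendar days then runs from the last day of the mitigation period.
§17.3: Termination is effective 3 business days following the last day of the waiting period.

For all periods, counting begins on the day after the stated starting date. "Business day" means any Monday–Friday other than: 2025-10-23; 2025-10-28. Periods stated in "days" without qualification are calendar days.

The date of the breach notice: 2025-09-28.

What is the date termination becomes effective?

2025-11-20

Adding 20 calendar days to 2025-09-28 gives 2025-10-18, which is the last day of the mitigation period.
The last day of the waiting period: 30 calendar days after 2025-10-18 is 2025-11-17.
The date termination becomes effective: counting 3 business days from Monday, 2025-11-17 (Nov 18, Nov 19, Nov 20, skipping weekends) reaches Thursday, 2025-11-20.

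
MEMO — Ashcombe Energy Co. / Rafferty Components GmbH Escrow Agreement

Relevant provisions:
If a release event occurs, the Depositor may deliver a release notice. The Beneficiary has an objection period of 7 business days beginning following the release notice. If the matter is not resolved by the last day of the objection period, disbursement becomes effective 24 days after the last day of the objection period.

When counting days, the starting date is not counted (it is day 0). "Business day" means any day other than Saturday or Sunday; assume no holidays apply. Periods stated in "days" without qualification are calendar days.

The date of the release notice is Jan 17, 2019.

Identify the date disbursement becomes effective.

The last day of the objection period: 7 business days after Thursday, Jan 17, 2019, skipping weekends — Jan 18, Jan 21, Jan 22, Jan 23, Jan 24, Jan 25, Jan 28 — lands on Monday, Jan 28, 2019.
The date disbursement becomes effective: Jan 28, 2019 + 24 days = Feb 21, 2019.

Feb 21, 2019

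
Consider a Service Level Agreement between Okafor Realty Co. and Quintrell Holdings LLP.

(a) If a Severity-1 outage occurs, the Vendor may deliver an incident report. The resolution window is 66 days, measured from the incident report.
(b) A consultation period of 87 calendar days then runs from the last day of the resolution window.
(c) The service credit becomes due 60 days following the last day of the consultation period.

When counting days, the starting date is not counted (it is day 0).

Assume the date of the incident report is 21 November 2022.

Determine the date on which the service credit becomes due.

Adding 66 calendar days to 21 November 2022 gives 26 January 2023, which is the last day of the resolution window.
Adding 87 calendar days to 26 January 2023 gives 23 April 2023, which is the last day of the consultation period.
The date on which the service credit becomes due: 23 April 2023 + 60 days = 22 June 2023.

22 June 2023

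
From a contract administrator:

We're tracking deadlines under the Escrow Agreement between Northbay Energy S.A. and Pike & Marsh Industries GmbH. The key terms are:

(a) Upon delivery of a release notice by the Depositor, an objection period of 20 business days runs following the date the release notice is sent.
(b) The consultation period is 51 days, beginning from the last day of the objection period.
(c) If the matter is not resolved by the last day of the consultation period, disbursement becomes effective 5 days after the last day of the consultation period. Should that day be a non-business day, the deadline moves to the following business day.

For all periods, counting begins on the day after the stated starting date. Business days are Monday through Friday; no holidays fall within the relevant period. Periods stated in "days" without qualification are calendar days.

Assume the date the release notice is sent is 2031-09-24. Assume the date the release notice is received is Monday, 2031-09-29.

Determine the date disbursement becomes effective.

2031-12-17

The last day of the objection period: 20 business days after Wednesday, 2031-09-24, skipping weekends — Sep 25, Sep 26, Sep 29, Sep 30, …, Oct 20, Oct 21, Oct 22 — lands on Wednesday, 2031-10-22.
The last day of the consultation period: 2031-10-22 + 51 days = 2031-12-12.
The date disbursement becomes effective: 5 calendar days after 2031-12-12 is 2031-12-17. 2031-12-17 is a Wednesday, so no roll-forward applies.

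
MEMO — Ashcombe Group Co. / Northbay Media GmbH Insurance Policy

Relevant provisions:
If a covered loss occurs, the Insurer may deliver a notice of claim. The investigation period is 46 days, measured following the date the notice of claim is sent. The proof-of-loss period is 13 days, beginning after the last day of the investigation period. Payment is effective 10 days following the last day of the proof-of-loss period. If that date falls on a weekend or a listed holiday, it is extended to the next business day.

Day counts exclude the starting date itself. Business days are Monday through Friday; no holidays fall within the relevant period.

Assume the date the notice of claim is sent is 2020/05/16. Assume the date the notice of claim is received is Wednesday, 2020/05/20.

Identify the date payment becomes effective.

2020/07/24

The last day of the investigation period: 2020/05/16 + 46 days = 2020/07/01.
The last day of the proof-of-loss period: 13 calendar days after 2020/07/01 is 2020/07/14.
The date payment becomes effective: 10 calendar days after 2020/07/14 is 2020/07/24. 2020/07/24 is a Friday, so no roll-forward applies.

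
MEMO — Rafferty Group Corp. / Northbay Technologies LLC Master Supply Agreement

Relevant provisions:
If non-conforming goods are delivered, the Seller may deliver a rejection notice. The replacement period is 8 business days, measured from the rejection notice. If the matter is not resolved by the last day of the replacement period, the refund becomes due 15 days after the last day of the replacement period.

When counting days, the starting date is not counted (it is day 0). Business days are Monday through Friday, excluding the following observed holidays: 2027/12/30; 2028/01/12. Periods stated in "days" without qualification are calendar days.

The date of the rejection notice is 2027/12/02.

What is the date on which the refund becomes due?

The last day of the replacement period: counting 8 business days from Thursday, 2027/12/02 (Dec 3, Dec 6, Dec 7, Dec 8, Dec 9, Dec 10, Dec 13, Dec 14, skipping weekends) reaches Tuesday, 2027/12/14.
The date on which the refund becomes due: 15 calendar days after 2027/12/14 is 2027/12/29.

2027/12/29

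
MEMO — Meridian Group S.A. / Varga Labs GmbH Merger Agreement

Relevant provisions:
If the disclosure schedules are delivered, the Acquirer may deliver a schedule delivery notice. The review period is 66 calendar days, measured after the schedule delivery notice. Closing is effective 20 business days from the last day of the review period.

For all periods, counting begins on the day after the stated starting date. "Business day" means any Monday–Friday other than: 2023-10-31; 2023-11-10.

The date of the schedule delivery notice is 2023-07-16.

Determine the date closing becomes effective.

Adding 66 calendar days to 2023-07-16 gives 2023-09-20, which is the last day of the review period.
The date closing becomes effective: counting 20 business days from Wednesday, 2023-09-20 (Sep 21, Sep 22, Sep 25, Sep 26, …, Oct 16, Oct 17, Oct 18, skipping weekends) reaches Wednesday, 2023-10-18.

2023-10-18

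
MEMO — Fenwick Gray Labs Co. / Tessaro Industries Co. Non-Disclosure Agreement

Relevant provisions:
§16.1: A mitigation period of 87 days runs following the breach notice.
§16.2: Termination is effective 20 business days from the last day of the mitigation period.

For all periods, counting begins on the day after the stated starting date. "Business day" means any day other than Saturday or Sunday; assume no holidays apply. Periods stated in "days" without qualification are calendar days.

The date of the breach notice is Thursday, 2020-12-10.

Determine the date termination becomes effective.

2021-04-02

The last day of the mitigation period: 2020-12-10 + 87 days = 2021-03-07.
The date termination becomes effective: 20 business days after Sunday, 2021-03-07, skipping weekends — Mar 8, Mar 9, Mar 10, Mar 11, …, Mar 31, Apr 1, Apr 2 — lands on Friday, 2021-04-02.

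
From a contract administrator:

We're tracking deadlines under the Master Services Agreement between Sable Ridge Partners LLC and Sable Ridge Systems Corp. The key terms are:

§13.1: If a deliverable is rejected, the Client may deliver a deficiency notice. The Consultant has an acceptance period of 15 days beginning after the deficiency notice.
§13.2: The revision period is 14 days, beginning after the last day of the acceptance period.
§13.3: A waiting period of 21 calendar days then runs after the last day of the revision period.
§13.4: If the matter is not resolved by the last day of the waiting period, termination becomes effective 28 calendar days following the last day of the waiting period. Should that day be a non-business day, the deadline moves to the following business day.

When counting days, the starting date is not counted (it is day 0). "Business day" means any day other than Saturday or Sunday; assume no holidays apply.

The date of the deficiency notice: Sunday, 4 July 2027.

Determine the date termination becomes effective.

The last day of the acceptance period: 4 July 2027 + 15 days = 19 July 2027.
The last day of the revision period: 14 calendar days after 19 July 2027 is 2 August 2027.
The last day of the waiting period: 2 August 2027 + 21 days = 23 August 2027.
The date termination becomes effective: 23 August 2027 + 28 days = 20 September 2027. 20 September 2027 is a Monday, so no roll-forward applies.

20 September 2027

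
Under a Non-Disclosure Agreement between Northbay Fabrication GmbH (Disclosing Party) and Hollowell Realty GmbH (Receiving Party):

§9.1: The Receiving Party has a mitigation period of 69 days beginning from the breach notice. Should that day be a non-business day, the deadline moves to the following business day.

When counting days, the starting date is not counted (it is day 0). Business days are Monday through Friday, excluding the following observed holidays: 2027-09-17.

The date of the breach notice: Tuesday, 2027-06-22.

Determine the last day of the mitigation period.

2027-08-30

The last day of the mitigation period: 2027-06-22 + 69 days = 2027-08-30. 2027-08-30 is a Monday and is not a listed holiday, so no roll-forward applies.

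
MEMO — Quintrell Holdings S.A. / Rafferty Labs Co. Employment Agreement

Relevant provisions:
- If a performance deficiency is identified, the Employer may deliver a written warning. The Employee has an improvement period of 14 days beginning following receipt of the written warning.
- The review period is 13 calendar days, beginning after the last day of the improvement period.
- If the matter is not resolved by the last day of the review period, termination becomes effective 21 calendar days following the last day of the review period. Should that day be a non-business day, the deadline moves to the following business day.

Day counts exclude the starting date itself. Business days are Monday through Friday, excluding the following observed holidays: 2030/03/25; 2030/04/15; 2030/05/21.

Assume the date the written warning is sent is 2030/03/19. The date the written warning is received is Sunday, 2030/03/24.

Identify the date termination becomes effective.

The last day of the improvement period: 2030/03/24 + 14 days = 2030/04/07.
Adding 13 calendar days to 2030/04/07 gives 2030/04/20, which is the last day of the review period.
The date termination becomes effective: 2030/04/20 + 21 days = 2030/05/11. That falls on a Saturday, so it rolls to the next business day, Monday, 2030/05/13.

2030/05/13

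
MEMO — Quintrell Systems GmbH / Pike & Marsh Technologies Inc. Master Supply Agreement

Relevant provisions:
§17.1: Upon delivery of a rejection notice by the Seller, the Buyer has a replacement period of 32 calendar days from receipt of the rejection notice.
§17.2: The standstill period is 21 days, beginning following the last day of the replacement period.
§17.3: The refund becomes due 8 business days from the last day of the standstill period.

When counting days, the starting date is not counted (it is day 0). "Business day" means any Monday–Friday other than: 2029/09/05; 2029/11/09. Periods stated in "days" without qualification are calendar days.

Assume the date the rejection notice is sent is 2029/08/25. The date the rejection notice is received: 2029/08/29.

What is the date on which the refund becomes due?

2029/10/31

Adding 32 calendar days to 2029/08/29 gives 2029/09/30, which is the last day of the replacement period.
The last day of the standstill period: 2029/09/30 + 21 days = 2029/10/21.
From Sunday, 2029/10/21, 8 business days (Oct 22, Oct 23, Oct 24, Oct 25, Oct 26, Oct 29, Oct 30, Oct 31, skipping weekends) brings us to Wednesday, 2029/10/31, which is the date on which the refund becomes due.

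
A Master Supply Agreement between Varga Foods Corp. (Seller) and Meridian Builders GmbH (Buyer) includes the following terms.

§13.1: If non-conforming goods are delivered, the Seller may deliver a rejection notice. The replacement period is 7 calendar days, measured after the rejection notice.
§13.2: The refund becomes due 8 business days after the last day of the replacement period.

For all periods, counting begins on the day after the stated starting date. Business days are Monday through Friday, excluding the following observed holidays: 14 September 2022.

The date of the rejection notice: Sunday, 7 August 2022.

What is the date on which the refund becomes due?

24 August 2022

Adding 7 calendar days to 7 August 2022 gives 14 August 2022, which is the last day of the replacement period.
The date on which the refund becomes due: 8 business days after Sunday, 14 August 2022, skipping weekends — Aug 15, Aug 16, Aug 17, Aug 18, Aug 19, Aug 22, Aug 23, Aug 24 — lands on Wednesday, 24 August 2022.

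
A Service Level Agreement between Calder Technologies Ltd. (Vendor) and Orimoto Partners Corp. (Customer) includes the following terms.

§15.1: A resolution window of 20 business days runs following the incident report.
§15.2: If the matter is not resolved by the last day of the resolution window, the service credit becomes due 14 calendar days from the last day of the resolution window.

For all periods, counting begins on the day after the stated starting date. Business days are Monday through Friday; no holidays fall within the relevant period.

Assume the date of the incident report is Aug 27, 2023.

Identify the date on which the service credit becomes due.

The last day of the resolution window: 20 business days after Sunday, Aug 27, 2023, skipping weekends — Aug 28, Aug 29, Aug 30, Aug 31, …, Sep 20, Sep 21, Sep 22 — lands on Friday, Sep 22, 2023.
The date on which the service credit becomes due: Sep 22, 2023 + 14 days = Oct 6, 2023.

Oct 6, 2023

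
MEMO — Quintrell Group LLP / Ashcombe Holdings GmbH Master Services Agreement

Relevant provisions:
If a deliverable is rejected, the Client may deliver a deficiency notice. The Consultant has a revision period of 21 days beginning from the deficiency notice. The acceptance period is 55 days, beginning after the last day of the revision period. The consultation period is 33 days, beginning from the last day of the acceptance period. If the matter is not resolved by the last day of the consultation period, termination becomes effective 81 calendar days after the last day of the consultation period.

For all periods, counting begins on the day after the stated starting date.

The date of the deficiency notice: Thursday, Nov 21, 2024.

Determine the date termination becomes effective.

Adding 21 calendar days to Nov 21, 2024 gives Dec 12, 2024, which is the last day of the revision period.
Adding 55 calendar days to Dec 12, 2024 gives Feb 5, 2025, which is the last day of the acceptance period.
The last day of the consultation period: 33 calendar days after Feb 5, 2025 is Mar 10, 2025.
Adding 81 calendar days to Mar 10, 2025 gives May 30, 2025, which is the date termination becomes effective.

May 30, 2025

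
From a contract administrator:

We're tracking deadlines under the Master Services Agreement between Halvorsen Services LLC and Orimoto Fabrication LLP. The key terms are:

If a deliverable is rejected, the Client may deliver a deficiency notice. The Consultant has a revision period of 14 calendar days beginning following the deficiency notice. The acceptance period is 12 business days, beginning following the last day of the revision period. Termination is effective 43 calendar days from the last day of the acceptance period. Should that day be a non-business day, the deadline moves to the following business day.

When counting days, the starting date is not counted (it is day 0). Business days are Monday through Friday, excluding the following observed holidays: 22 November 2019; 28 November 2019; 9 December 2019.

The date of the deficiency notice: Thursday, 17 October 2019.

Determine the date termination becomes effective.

The last day of the revision period: 17 October 2019 + 14 days = 31 October 2019.
The last day of the acceptance period: 12 business days after Thursday, 31 October 2019, skipping weekends — Nov 1, Nov 4, Nov 5, Nov 6, …, Nov 14, Nov 15, Nov 18 — lands on Monday, 18 November 2019.
Adding 43 calendar days to 18 November 2019 gives 31 December 2019, which is the date termination becomes effective. 31 December 2019 is a Tuesday and is not a listed holiday, so no roll-forward applies.

31 December 2019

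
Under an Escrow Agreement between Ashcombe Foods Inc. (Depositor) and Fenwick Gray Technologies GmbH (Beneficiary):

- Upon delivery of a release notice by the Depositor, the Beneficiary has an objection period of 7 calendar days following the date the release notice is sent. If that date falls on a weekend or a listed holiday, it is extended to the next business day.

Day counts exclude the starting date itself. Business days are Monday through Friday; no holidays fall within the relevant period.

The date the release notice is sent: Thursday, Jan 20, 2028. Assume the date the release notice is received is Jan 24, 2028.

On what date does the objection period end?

Jan 27, 2028

The last day of the objection period: 7 calendar days after Jan 20, 2028 is Jan 27, 2028. Jan 27, 2028 is a Thursday, so no roll-forward applies.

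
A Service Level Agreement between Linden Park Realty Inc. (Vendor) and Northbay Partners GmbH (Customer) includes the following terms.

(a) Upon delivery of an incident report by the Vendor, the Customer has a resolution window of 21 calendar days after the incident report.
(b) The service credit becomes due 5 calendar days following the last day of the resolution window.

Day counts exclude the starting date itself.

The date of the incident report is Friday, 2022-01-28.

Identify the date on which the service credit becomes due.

Adding 21 calendar days to 2022-01-28 gives 2022-02-18, which is the last day of the resolution window.
The date on which the service credit becomes due: 2022-02-18 + 5 days = 2022-02-23.

2022-02-23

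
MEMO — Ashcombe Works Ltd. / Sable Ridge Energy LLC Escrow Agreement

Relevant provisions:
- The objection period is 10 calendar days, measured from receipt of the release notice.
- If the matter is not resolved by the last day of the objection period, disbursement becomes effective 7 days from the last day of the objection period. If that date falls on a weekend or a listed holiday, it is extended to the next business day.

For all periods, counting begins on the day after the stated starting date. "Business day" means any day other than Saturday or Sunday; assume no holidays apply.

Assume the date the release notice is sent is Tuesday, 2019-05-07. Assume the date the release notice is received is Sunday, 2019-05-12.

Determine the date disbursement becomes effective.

The last day of the objection period: 2019-05-12 + 10 days = 2019-05-22.
The date disbursement becomes effective: 2019-05-22 + 7 days = 2019-05-29. 2019-05-29 is a Wednesday, so no roll-forward applies.

2019-05-29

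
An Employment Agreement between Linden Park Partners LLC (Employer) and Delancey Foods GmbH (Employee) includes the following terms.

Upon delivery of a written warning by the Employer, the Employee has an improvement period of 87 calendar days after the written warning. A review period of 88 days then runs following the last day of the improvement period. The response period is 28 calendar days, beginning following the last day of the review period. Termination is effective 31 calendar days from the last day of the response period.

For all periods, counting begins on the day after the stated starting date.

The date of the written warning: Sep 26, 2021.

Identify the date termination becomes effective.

May 18, 2022

Adding 87 calendar days to Sep 26, 2021 gives Dec 22, 2021, which is the last day of the improvement period.
The last day of the review period: Dec 22, 2021 + 88 days = Mar 20, 2022.
The last day of the response period: Mar 20, 2022 + 28 days = Apr 17, 2022.
The date termination becomes effective: Apr 17, 2022 + 31 days = May 18, 2022.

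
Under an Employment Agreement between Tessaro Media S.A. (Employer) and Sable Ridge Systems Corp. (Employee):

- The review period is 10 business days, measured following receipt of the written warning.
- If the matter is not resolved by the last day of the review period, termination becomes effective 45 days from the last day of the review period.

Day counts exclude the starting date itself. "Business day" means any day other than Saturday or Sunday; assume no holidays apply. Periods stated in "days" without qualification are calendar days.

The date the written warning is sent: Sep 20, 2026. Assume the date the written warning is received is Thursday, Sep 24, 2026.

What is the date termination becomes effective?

Nov 22, 2026

The last day of the review period: 10 business days after Thursday, Sep 24, 2026, skipping weekends — Sep 25, Sep 28, Sep 29, Sep 30, Oct 1, Oct 2, Oct 5, Oct 6, Oct 7, Oct 8 — lands on Thursday, Oct 8, 2026.
Adding 45 calendar days to Oct 8, 2026 gives Nov 22, 2026, which is the date termination becomes effective.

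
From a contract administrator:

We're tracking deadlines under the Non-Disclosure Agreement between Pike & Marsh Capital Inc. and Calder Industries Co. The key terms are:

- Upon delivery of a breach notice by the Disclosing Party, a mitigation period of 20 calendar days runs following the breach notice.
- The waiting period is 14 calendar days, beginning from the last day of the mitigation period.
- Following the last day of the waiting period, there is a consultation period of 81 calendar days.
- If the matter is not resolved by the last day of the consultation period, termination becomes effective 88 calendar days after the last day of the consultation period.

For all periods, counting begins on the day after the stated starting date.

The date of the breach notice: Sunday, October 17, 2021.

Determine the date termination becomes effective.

May 8, 2022

The last day of the mitigation period: 20 calendar days after October 17, 2021 is November 6, 2021.
The last day of the waiting period: November 6, 2021 + 14 days = November 20, 2021.
Adding 81 calendar days to November 20, 2021 gives February 9, 2022, which is the last day of the consultation period.
Adding 88 calendar days to February 9, 2022 gives May 8, 2022, which is the date termination becomes effective.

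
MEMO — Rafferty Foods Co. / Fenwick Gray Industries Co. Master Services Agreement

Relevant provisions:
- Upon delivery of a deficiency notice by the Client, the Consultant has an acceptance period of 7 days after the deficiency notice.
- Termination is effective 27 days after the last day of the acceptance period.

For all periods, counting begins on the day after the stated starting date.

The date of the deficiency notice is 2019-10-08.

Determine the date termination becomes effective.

The last day of the acceptance period: 2019-10-08 + 7 days = 2019-10-15.
The date termination becomes effective: 27 calendar days after 2019-10-15 is 2019-11-11.

2019-11-11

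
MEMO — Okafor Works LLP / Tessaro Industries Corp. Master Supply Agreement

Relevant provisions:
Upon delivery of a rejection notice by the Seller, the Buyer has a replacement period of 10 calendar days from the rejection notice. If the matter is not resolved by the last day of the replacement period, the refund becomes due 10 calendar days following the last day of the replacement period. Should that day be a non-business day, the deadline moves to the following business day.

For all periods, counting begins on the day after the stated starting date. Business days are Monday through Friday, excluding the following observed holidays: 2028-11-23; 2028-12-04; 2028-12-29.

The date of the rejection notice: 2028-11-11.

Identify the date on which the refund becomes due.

The last day of the replacement period: 2028-11-11 + 10 days = 2028-11-21.
The date on which the refund becomes due: 2028-11-21 + 10 days = 2028-12-01. 2028-12-01 is a Friday and is not a listed holiday, so no roll-forward applies.

2028-12-01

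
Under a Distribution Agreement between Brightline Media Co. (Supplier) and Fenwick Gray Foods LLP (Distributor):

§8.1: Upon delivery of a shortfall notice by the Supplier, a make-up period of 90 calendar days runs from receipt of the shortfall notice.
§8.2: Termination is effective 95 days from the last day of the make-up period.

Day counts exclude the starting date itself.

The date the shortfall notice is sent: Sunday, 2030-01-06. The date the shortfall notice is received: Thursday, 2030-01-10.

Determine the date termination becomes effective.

2030-07-14

The last day of the make-up period: 90 calendar days after 2030-01-10 is 2030-04-10.
The date termination becomes effective: 2030-04-10 + 95 days = 2030-07-14.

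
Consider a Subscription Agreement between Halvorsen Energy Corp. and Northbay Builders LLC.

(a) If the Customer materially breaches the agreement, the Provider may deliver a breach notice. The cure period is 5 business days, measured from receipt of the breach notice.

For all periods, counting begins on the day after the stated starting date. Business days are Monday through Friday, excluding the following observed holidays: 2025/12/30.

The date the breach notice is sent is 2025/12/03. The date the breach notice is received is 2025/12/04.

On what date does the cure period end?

The last day of the cure period: counting 5 business days from Thursday, 2025/12/04 (Dec 5, Dec 8, Dec 9, Dec 10, Dec 11, skipping weekends) reaches Thursday, 2025/12/11.

2025/12/11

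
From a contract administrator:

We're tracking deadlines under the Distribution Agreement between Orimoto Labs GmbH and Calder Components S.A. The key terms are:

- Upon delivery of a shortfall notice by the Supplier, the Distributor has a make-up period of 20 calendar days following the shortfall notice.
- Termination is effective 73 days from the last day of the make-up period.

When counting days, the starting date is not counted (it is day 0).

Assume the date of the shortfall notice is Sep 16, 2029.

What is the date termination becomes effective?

Adding 20 calendar days to Sep 16, 2029 gives Oct 6, 2029, which is the last day of the make-up period.
The date termination becomes effective: 73 calendar days after Oct 6, 2029 is Dec 18, 2029.

Dec 18, 2029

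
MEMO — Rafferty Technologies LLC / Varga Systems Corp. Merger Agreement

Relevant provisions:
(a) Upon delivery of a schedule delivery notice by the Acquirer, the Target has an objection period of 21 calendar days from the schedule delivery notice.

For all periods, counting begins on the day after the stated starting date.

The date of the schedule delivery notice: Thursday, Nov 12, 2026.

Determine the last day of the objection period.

Dec 3, 2026

The last day of the objection period: 21 calendar days after Nov 12, 2026 is Dec 3, 2026.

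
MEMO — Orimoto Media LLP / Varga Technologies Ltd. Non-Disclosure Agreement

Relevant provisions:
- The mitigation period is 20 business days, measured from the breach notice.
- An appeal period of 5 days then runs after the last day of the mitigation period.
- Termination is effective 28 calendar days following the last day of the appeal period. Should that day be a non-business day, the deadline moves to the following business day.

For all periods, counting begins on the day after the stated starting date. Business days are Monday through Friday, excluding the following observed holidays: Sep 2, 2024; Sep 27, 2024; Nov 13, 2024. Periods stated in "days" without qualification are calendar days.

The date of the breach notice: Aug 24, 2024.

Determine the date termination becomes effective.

Oct 28, 2024

The last day of the mitigation period: counting 20 business days from Saturday, Aug 24, 2024 (Aug 26, Aug 27, Aug 28, Aug 29, …, Sep 19, Sep 20, Sep 23, skipping weekends and the listed holiday on Sep 2) reaches Monday, Sep 23, 2024.
Adding 5 calendar days to Sep 23, 2024 gives Sep 28, 2024, which is the last day of the appeal period.
Adding 28 calendar days to Sep 28, 2024 gives Oct 26, 2024, which is the date termination becomes effective. That falls on a Saturday, so it rolls to the next business day, Monday, Oct 28, 2024.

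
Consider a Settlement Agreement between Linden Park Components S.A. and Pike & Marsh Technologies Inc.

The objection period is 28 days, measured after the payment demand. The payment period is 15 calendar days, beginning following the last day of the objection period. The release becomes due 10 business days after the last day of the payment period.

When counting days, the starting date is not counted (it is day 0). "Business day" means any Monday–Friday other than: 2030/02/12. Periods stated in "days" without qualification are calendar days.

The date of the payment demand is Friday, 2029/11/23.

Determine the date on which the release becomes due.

Adding 28 calendar days to 2029/11/23 gives 2029/12/21, which is the last day of the objection period.
The last day of the payment period: 2029/12/21 + 15 days = 2030/01/05.
The date on which the release becomes due: counting 10 business days from Saturday, 2030/01/05 (Jan 7, Jan 8, Jan 9, Jan 10, Jan 11, Jan 14, Jan 15, Jan 16, Jan 17, Jan 18, skipping weekends) reaches Friday, 2030/01/18.

2030/01/18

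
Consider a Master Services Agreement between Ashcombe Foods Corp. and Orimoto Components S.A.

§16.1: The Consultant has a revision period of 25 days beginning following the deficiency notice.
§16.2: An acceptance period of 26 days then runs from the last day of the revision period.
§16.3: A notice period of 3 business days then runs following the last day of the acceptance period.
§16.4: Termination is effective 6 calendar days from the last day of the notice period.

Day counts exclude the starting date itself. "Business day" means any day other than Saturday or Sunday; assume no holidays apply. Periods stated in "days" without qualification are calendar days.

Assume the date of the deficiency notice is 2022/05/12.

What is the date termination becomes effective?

Adding 25 calendar days to 2022/05/12 gives 2022/06/06, which is the last day of the revision period.
The last day of the acceptance period: 26 calendar days after 2022/06/06 is 2022/07/02.
From Saturday, 2022/07/02, 3 business days (Jul 4, Jul 5, Jul 6, skipping weekends) brings us to Wednesday, 2022/07/06, which is the last day of the notice period.
The date termination becomes effective: 6 calendar days after 2022/07/06 is 2022/07/12.

2022/07/12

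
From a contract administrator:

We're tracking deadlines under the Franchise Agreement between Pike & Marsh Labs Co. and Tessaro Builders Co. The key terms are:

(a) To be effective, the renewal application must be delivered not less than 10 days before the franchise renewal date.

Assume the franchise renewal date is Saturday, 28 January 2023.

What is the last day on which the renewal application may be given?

18 January 2023

Counting back 10 calendar days from 28 January 2023 gives 18 January 2023.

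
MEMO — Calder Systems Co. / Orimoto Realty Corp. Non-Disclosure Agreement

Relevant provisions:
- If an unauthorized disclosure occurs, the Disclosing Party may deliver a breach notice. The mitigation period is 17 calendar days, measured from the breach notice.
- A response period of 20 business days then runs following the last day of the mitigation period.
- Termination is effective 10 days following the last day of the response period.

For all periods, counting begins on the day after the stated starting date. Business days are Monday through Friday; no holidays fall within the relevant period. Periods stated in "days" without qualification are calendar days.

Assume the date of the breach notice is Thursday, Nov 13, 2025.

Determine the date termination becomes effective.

The last day of the mitigation period: 17 calendar days after Nov 13, 2025 is Nov 30, 2025.
The last day of the response period: 20 business days after Sunday, Nov 30, 2025, skipping weekends — Dec 1, Dec 2, Dec 3, Dec 4, …, Dec 24, Dec 25, Dec 26 — lands on Friday, Dec 26, 2025.
The date termination becomes effective: 10 calendar days after Dec 26, 2025 is Jan 5, 2026.

Jan 5, 2026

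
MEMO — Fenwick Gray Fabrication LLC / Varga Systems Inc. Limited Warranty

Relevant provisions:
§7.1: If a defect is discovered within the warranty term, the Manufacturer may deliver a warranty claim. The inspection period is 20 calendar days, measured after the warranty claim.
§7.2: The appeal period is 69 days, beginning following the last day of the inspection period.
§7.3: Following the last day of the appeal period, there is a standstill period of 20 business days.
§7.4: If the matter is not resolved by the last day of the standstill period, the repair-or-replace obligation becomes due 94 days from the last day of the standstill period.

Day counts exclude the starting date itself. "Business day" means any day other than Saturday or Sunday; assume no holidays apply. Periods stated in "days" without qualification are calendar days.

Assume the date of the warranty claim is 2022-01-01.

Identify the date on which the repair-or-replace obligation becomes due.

2022-07-31

The last day of the inspection period: 20 calendar days after 2022-01-01 is 2022-01-21.
The last day of the appeal period: 2022-01-21 + 69 days = 2022-03-31.
The last day of the standstill period: counting 20 business days from Thursday, 2022-03-31 (Apr 1, Apr 4, Apr 5, Apr 6, …, Apr 26, Apr 27, Apr 28, skipping weekends) reaches Thursday, 2022-04-28.
The date on which the repair-or-replace obligation becomes due: 2022-04-28 + 94 days = 2022-07-31.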